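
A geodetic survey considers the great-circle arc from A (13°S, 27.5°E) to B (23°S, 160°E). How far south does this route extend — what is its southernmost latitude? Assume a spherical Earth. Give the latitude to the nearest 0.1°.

≈ 39.4°S

The great circle lies in the plane with unit normal n̂ = (p₁ × p₂)/|p₁ × p₂|.
Here n̂_z ≈ +0.773; the vertex latitude is φ_max = arccos|n̂_z| ≈ 39.4°.
Check via Clairaut: cos φ_max = |cos φ₁| · sin C = cos(13.0°)·sin(127.5°) ≈ 0.773, again giving ≈ 39.4°.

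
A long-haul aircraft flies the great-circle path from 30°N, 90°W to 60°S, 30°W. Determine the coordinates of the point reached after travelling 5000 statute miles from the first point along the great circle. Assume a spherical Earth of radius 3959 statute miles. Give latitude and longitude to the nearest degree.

≈ 36°S, 58°W

Write both endpoints as unit vectors p₁, p₂ with components (cos φ cos λ, cos φ sin λ, sin φ).
The central angle between the endpoints is δ = arccos(p₁·p₂) ≈ 1.789 rad (102.5°). The total great-circle distance is δ·R ≈ 1.789 × 3959 ≈ 7083 mi, so the target fraction is f = 5000/7083 ≈ 0.706.
Interpolate at f ≈ 0.706 with slerp weights a = sin((1−f)δ)/sin δ ≈ 0.514, b = sin(fδ)/sin δ ≈ 0.976.
p = a·p₁ + b·p₂ ≈ (0.423, -0.689, -0.588); φ = arcsin(p_z) ≈ -36.03°, λ = atan2(p_y, p_x) ≈ -58.49°.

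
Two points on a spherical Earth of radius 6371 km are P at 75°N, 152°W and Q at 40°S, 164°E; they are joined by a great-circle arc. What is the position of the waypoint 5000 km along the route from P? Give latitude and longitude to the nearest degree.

From cos δ = sin φ₁ sin φ₂ + cos φ₁ cos φ₂ cos Δλ, the central angle is δ ≈ 2.069 rad (118.6°). The total great-circle distance is δ·R ≈ 2.069 × 6371 ≈ 13185 km, so the target fraction is f = 5000/13185 ≈ 0.379.
Interpolate at f ≈ 0.379 with slerp weights a = sin((1−f)δ)/sin δ ≈ 1.092, b = sin(fδ)/sin δ ≈ 0.805.
p = a·p₁ + b·p₂ ≈ (-0.842, 0.037, 0.538); φ = arcsin(p_z) ≈ 32.54°, λ = atan2(p_y, p_x) ≈ 177.47°.

≈ 33°N, 177°E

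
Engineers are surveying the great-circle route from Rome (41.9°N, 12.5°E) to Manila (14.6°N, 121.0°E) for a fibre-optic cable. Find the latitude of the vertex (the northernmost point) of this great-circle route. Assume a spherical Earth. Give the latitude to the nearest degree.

The great circle lies in the plane with unit normal n̂ = (p₁ × p₂)/|p₁ × p₂|.
Here n̂_z ≈ +0.684; the vertex latitude is φ_max = arccos|n̂_z| ≈ 46.8°.

≈ 47°N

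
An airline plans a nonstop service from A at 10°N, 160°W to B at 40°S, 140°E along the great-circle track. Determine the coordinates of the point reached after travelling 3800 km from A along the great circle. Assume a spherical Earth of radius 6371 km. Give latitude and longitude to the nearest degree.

≈ 15°S, 176°E

Write both endpoints as unit vectors p₁, p₂ with components (cos φ cos λ, cos φ sin λ, sin φ).
The central angle between the endpoints is δ = arccos(p₁·p₂) ≈ 1.302 rad (74.6°). The total great-circle distance is δ·R ≈ 1.302 × 6371 ≈ 8295 km, so the target fraction is f = 3800/8295 ≈ 0.458.
Interpolate at f ≈ 0.458 with slerp weights a = sin((1−f)δ)/sin δ ≈ 0.673, b = sin(fδ)/sin δ ≈ 0.583.
p = a·p₁ + b·p₂ ≈ (-0.964, 0.060, -0.258); φ = arcsin(p_z) ≈ -14.93°, λ = atan2(p_y, p_x) ≈ 176.42°.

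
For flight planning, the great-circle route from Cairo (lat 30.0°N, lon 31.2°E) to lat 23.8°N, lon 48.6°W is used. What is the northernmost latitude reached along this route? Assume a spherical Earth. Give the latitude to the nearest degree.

≈ 34°N

The great circle lies in the plane with unit normal n̂ = (p₁ × p₂)/|p₁ × p₂|.
Here n̂_z ≈ -0.830; the vertex latitude is φ_max = arccos|n̂_z| ≈ 33.9°.
Check via Clairaut: cos φ_max = |cos φ₁| · sin C = cos(30.0°)·sin(73.4°) ≈ 0.830, again giving ≈ 33.9°.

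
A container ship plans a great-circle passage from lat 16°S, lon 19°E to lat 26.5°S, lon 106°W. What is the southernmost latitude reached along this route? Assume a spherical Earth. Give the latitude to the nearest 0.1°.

≈ 40.7°S

The great circle lies in the plane with unit normal n̂ = (p₁ × p₂)/|p₁ × p₂|.
Here n̂_z ≈ -0.759; the vertex latitude is φ_max = arccos|n̂_z| ≈ 40.7°.
Check via Clairaut: cos φ_max = |cos φ₁| · sin C = cos(16.0°)·sin(127.9°) ≈ 0.759, again giving ≈ 40.7°.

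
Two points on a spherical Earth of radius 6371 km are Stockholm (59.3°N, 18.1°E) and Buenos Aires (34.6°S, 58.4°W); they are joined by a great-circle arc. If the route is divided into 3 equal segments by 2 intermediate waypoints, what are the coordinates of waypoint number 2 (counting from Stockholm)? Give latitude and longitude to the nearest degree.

Write both endpoints as unit vectors p₁, p₂ with components (cos φ cos λ, cos φ sin λ, sin φ).
The central angle between the endpoints is δ = arccos(p₁·p₂) ≈ 1.972 rad (113.0°).
Interpolate at f = 2/3 with slerp weights a = sin((1−f)δ)/sin δ ≈ 0.663, b = sin(fδ)/sin δ ≈ 1.051.
p = a·p₁ + b·p₂ ≈ (0.775, -0.631, -0.026); φ = arcsin(p_z) ≈ -1.49°, λ = atan2(p_y, p_x) ≈ -39.16°.

≈ 1°S, 39°W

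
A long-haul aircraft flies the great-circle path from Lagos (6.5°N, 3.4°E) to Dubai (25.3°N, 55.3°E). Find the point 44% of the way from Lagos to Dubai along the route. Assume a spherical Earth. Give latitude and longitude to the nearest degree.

From cos δ = sin φ₁ sin φ₂ + cos φ₁ cos φ₂ cos Δλ, the central angle is δ ≈ 0.924 rad (52.9°).
Interpolate at f = 0.44 with slerp weights a = sin((1−f)δ)/sin δ ≈ 0.620, b = sin(fδ)/sin δ ≈ 0.496.
p = a·p₁ + b·p₂ ≈ (0.870, 0.405, 0.282); φ = arcsin(p_z) ≈ 16.38°, λ = atan2(p_y, p_x) ≈ 24.96°.

≈ 16°N, 25°E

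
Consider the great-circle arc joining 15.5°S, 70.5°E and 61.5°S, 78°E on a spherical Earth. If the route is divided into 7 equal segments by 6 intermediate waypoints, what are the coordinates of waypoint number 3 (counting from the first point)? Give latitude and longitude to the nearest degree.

≈ 35°S, 73°E

The haversine formula gives a central angle δ ≈ 0.808 rad (46.3°) between the endpoints.
Interpolate at f = 3/7 with slerp weights a = sin((1−f)δ)/sin δ ≈ 0.616, b = sin(fδ)/sin δ ≈ 0.470.
p = a·p₁ + b·p₂ ≈ (0.245, 0.779, -0.577); φ = arcsin(p_z) ≈ -35.26°, λ = atan2(p_y, p_x) ≈ 72.55°.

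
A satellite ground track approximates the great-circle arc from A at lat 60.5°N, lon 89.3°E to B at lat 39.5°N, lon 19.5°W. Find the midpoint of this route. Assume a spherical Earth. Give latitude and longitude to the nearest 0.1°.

Convert each endpoint to a unit vector on the sphere (x = cos φ cos λ, y = cos φ sin λ, z = sin φ).
The central angle between the endpoints is δ = arccos(p₁·p₂) ≈ 1.125 rad (64.5°).
Interpolate at f = 1/2 with slerp weights a = sin((1−f)δ)/sin δ ≈ 0.591, b = sin(fδ)/sin δ ≈ 0.591.
p = a·p₁ + b·p₂ ≈ (0.433, 0.139, 0.890); φ = arcsin(p_z) ≈ 62.92°, λ = atan2(p_y, p_x) ≈ 17.75°.

≈ lat 62.9°N, lon 17.8°E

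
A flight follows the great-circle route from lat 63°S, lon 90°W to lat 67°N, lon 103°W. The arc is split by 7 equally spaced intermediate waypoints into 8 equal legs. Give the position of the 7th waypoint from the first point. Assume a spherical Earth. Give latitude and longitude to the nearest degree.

Write both endpoints as unit vectors p₁, p₂ with components (cos φ cos λ, cos φ sin λ, sin φ).
The central angle between the endpoints is δ = arccos(p₁·p₂) ≈ 2.275 rad (130.3°).
Interpolate at f = 7/8 with slerp weights a = sin((1−f)δ)/sin δ ≈ 0.368, b = sin(fδ)/sin δ ≈ 1.198.
p = a·p₁ + b·p₂ ≈ (-0.105, -0.623, 0.775); φ = arcsin(p_z) ≈ 50.80°, λ = atan2(p_y, p_x) ≈ -99.59°.

≈ lat 51°N, lon 100°W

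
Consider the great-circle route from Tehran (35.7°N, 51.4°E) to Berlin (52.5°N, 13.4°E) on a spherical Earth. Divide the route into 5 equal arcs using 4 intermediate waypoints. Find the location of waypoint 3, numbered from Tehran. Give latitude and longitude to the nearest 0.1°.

From cos δ = sin φ₁ sin φ₂ + cos φ₁ cos φ₂ cos Δλ, the central angle is δ ≈ 0.550 rad (31.5°).
Interpolate at f = 3/5 with slerp weights a = sin((1−f)δ)/sin δ ≈ 0.418, b = sin(fδ)/sin δ ≈ 0.620.
p = a·p₁ + b·p₂ ≈ (0.579, 0.352, 0.735); φ = arcsin(p_z) ≈ 47.35°, λ = atan2(p_y, p_x) ≈ 31.34°.

≈ 47.3°N, 31.3°E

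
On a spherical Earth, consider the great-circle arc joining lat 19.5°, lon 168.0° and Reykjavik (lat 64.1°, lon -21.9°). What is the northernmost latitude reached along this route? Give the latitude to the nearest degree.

≈ 86°

The great circle lies in the plane with unit normal n̂ = (p₁ × p₂)/|p₁ × p₂|.
Here n̂_z ≈ +0.071; the vertex latitude is φ_max = arccos|n̂_z| ≈ 85.9°.
Check via Clairaut: cos φ_max = |cos φ₁| · sin C = cos(19.5°)·sin(4.3°) ≈ 0.071, again giving ≈ 85.9°.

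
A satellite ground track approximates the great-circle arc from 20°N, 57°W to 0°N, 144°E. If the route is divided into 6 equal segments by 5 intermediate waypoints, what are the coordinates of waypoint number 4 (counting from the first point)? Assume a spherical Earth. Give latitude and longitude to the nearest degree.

≈ 33°N, 176°W

Write both endpoints as unit vectors p₁, p₂ with components (cos φ cos λ, cos φ sin λ, sin φ).
The central angle between the endpoints is δ = arccos(p₁·p₂) ≈ 2.641 rad (151.3°).
Interpolate at f = 4/6 with slerp weights a = sin((1−f)δ)/sin δ ≈ 1.606, b = sin(fδ)/sin δ ≈ 2.046.
p = a·p₁ + b·p₂ ≈ (-0.833, -0.063, 0.549); φ = arcsin(p_z) ≈ 33.32°, λ = atan2(p_y, p_x) ≈ -175.66°.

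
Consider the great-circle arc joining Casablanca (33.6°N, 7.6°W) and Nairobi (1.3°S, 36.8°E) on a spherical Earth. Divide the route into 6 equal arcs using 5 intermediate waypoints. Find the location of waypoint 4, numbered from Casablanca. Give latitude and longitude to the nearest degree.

≈ (11°N, 24°E)

Write both endpoints as unit vectors p₁, p₂ with components (cos φ cos λ, cos φ sin λ, sin φ).
The central angle between the endpoints is δ = arccos(p₁·p₂) ≈ 0.949 rad (54.4°).
Interpolate at f = 4/6 with slerp weights a = sin((1−f)δ)/sin δ ≈ 0.383, b = sin(fδ)/sin δ ≈ 0.727.
p = a·p₁ + b·p₂ ≈ (0.898, 0.393, 0.195); φ = arcsin(p_z) ≈ 11.26°, λ = atan2(p_y, p_x) ≈ 23.65°.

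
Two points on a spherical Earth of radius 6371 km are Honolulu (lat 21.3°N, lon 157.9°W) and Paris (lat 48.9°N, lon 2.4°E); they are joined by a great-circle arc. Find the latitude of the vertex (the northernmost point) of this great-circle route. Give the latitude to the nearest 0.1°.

The great circle lies in the plane with unit normal n̂ = (p₁ × p₂)/|p₁ × p₂|.
Here n̂_z ≈ +0.217; the vertex latitude is φ_max = arccos|n̂_z| ≈ 77.5°.

≈ 77.5°N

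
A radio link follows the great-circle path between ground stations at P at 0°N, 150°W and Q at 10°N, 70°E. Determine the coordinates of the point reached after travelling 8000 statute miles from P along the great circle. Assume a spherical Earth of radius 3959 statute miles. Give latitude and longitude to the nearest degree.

≈ 14°N, 93°E

Write both endpoints as unit vectors p₁, p₂ with components (cos φ cos λ, cos φ sin λ, sin φ).
The central angle between the endpoints is δ = arccos(p₁·p₂) ≈ 2.426 rad (139.0°). The total great-circle distance is δ·R ≈ 2.426 × 3959 ≈ 9603 mi, so the target fraction is f = 8000/9603 ≈ 0.833.
Interpolate at f ≈ 0.833 with slerp weights a = sin((1−f)δ)/sin δ ≈ 0.600, b = sin(fδ)/sin δ ≈ 1.372.
p = a·p₁ + b·p₂ ≈ (-0.058, 0.970, 0.238); φ = arcsin(p_z) ≈ 13.78°, λ = atan2(p_y, p_x) ≈ 93.40°.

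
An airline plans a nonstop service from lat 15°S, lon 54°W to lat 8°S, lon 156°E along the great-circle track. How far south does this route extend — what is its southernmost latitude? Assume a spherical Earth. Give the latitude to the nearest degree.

≈ 38°S

The great circle lies in the plane with unit normal n̂ = (p₁ × p₂)/|p₁ × p₂|.
Here n̂_z ≈ -0.784; the vertex latitude is φ_max = arccos|n̂_z| ≈ 38.4°.
Check via Clairaut: cos φ_max = |cos φ₁| · sin C = cos(15.0°)·sin(125.7°) ≈ 0.784, again giving ≈ 38.4°.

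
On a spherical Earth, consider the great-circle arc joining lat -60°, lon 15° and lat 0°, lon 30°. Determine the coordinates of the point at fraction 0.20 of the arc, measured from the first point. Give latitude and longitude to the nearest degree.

Convert each endpoint to a unit vector on the sphere (x = cos φ cos λ, y = cos φ sin λ, z = sin φ).
The central angle between the endpoints is δ = arccos(p₁·p₂) ≈ 1.067 rad (61.1°).
Interpolate at f = 0.20 with slerp weights a = sin((1−f)δ)/sin δ ≈ 0.861, b = sin(fδ)/sin δ ≈ 0.242.
p = a·p₁ + b·p₂ ≈ (0.625, 0.232, -0.745); φ = arcsin(p_z) ≈ -48.18°, λ = atan2(p_y, p_x) ≈ 20.39°.

≈ lat -48°, lon 20°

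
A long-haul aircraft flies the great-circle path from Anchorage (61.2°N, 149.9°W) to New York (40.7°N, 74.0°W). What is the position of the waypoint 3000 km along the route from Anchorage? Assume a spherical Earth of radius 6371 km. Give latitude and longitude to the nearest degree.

≈ 56°N, 98°W

Convert each endpoint to a unit vector on the sphere (x = cos φ cos λ, y = cos φ sin λ, z = sin φ).
The central angle between the endpoints is δ = arccos(p₁·p₂) ≈ 0.849 rad (48.7°). The total great-circle distance is δ·R ≈ 0.849 × 6371 ≈ 5412 km, so the target fraction is f = 3000/5412 ≈ 0.554.
Interpolate at f ≈ 0.554 with slerp weights a = sin((1−f)δ)/sin δ ≈ 0.492, b = sin(fδ)/sin δ ≈ 0.604.
p = a·p₁ + b·p₂ ≈ (-0.079, -0.559, 0.825); φ = arcsin(p_z) ≈ 55.62°, λ = atan2(p_y, p_x) ≈ -98.03°.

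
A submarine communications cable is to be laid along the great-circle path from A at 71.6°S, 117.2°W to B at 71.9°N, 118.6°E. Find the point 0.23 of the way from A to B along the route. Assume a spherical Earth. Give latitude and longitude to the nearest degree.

Convert each endpoint to a unit vector on the sphere (x = cos φ cos λ, y = cos φ sin λ, z = sin φ).
The central angle between the endpoints is δ = arccos(p₁·p₂) ≈ 2.847 rad (163.1°).
Interpolate at f = 0.23 with slerp weights a = sin((1−f)δ)/sin δ ≈ 2.804, b = sin(fδ)/sin δ ≈ 2.101.
p = a·p₁ + b·p₂ ≈ (-0.717, -0.214, -0.663); φ = arcsin(p_z) ≈ -41.57°, λ = atan2(p_y, p_x) ≈ -163.37°.

≈ 42°S, 163°W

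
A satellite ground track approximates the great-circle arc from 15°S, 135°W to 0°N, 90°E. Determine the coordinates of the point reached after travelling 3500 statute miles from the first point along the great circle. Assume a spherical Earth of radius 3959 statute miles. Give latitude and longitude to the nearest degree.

The haversine formula gives a central angle δ ≈ 2.323 rad (133.1°) between the endpoints. The total great-circle distance is δ·R ≈ 2.323 × 3959 ≈ 9195 mi, so the target fraction is f = 3500/9195 ≈ 0.381.
Interpolate at f ≈ 0.381 with slerp weights a = sin((1−f)δ)/sin δ ≈ 1.357, b = sin(fδ)/sin δ ≈ 1.059.
p = a·p₁ + b·p₂ ≈ (-0.927, 0.132, -0.351); φ = arcsin(p_z) ≈ -20.56°, λ = atan2(p_y, p_x) ≈ 171.91°.

≈ 21°S, 172°E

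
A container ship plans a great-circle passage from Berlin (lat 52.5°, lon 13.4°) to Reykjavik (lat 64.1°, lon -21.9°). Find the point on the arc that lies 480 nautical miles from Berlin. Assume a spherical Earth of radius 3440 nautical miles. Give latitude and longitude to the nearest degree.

From cos δ = sin φ₁ sin φ₂ + cos φ₁ cos φ₂ cos Δλ, the central angle is δ ≈ 0.375 rad (21.5°). The total great-circle distance is δ·R ≈ 0.375 × 3440 ≈ 1288 nmi, so the target fraction is f = 480/1288 ≈ 0.373.
Interpolate at f ≈ 0.373 with slerp weights a = sin((1−f)δ)/sin δ ≈ 0.636, b = sin(fδ)/sin δ ≈ 0.380.
p = a·p₁ + b·p₂ ≈ (0.531, 0.028, 0.847); φ = arcsin(p_z) ≈ 57.88°, λ = atan2(p_y, p_x) ≈ 3.00°.

≈ lat 58°, lon 3°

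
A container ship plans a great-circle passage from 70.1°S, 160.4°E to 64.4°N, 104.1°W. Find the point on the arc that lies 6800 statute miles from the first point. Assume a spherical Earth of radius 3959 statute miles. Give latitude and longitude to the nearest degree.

Convert each endpoint to a unit vector on the sphere (x = cos φ cos λ, y = cos φ sin λ, z = sin φ).
The central angle between the endpoints is δ = arccos(p₁·p₂) ≈ 2.610 rad (149.6°). The total great-circle distance is δ·R ≈ 2.610 × 3959 ≈ 10334 mi, so the target fraction is f = 6800/10334 ≈ 0.658.
Interpolate at f ≈ 0.658 with slerp weights a = sin((1−f)δ)/sin δ ≈ 1.537, b = sin(fδ)/sin δ ≈ 1.952.
p = a·p₁ + b·p₂ ≈ (-0.698, -0.643, 0.316); φ = arcsin(p_z) ≈ 18.40°, λ = atan2(p_y, p_x) ≈ -137.37°.

≈ 18°N, 137°W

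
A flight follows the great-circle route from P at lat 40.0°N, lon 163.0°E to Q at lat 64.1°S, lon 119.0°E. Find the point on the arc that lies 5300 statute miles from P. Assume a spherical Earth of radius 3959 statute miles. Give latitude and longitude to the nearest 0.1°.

Convert each endpoint to a unit vector on the sphere (x = cos φ cos λ, y = cos φ sin λ, z = sin φ).
The central angle between the endpoints is δ = arccos(p₁·p₂) ≈ 1.915 rad (109.7°). The total great-circle distance is δ·R ≈ 1.915 × 3959 ≈ 7582 mi, so the target fraction is f = 5300/7582 ≈ 0.699.
Interpolate at f ≈ 0.699 with slerp weights a = sin((1−f)δ)/sin δ ≈ 0.579, b = sin(fδ)/sin δ ≈ 1.034.
p = a·p₁ + b·p₂ ≈ (-0.643, 0.525, -0.558); φ = arcsin(p_z) ≈ -33.91°, λ = atan2(p_y, p_x) ≈ 140.79°.

≈ lat 33.9°S, lon 140.8°E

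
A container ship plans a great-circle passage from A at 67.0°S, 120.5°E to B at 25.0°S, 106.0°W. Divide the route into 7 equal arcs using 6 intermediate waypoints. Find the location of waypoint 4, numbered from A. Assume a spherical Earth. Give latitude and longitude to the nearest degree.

≈ 58°S, 124°W

Write both endpoints as unit vectors p₁, p₂ with components (cos φ cos λ, cos φ sin λ, sin φ).
The central angle between the endpoints is δ = arccos(p₁·p₂) ≈ 1.425 rad (81.6°).
Interpolate at f = 4/7 with slerp weights a = sin((1−f)δ)/sin δ ≈ 0.580, b = sin(fδ)/sin δ ≈ 0.735.
p = a·p₁ + b·p₂ ≈ (-0.299, -0.445, -0.844); φ = arcsin(p_z) ≈ -57.58°, λ = atan2(p_y, p_x) ≈ -123.85°.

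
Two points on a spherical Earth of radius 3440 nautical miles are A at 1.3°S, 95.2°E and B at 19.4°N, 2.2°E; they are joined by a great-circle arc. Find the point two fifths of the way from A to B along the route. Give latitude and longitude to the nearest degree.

The haversine formula gives a central angle δ ≈ 1.628 rad (93.3°) between the endpoints.
Interpolate at f = 2/5 with slerp weights a = sin((1−f)δ)/sin δ ≈ 0.830, b = sin(fδ)/sin δ ≈ 0.607.
p = a·p₁ + b·p₂ ≈ (0.497, 0.848, 0.183); φ = arcsin(p_z) ≈ 10.53°, λ = atan2(p_y, p_x) ≈ 59.64°.

≈ 11°N, 60°E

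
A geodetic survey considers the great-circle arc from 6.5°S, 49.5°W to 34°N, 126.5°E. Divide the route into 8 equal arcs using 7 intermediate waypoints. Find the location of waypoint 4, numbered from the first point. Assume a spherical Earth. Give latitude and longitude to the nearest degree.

Write both endpoints as unit vectors p₁, p₂ with components (cos φ cos λ, cos φ sin λ, sin φ).
The central angle between the endpoints is δ = arccos(p₁·p₂) ≈ 2.657 rad (152.3°).
Interpolate at f = 4/8 with slerp weights a = sin((1−f)δ)/sin δ ≈ 2.085, b = sin(fδ)/sin δ ≈ 2.085.
p = a·p₁ + b·p₂ ≈ (0.317, -0.186, 0.930); φ = arcsin(p_z) ≈ 68.43°, λ = atan2(p_y, p_x) ≈ -30.35°.

≈ 68°N, 30°W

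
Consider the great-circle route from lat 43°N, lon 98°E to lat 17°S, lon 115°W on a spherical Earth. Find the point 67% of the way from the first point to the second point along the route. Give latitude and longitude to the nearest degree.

≈ lat 19°N, lon 145°W

From cos δ = sin φ₁ sin φ₂ + cos φ₁ cos φ₂ cos Δλ, the central angle is δ ≈ 2.475 rad (141.8°).
Interpolate at f = 0.67 with slerp weights a = sin((1−f)δ)/sin δ ≈ 1.179, b = sin(fδ)/sin δ ≈ 1.611.
p = a·p₁ + b·p₂ ≈ (-0.771, -0.543, 0.333); φ = arcsin(p_z) ≈ 19.45°, λ = atan2(p_y, p_x) ≈ -144.87°.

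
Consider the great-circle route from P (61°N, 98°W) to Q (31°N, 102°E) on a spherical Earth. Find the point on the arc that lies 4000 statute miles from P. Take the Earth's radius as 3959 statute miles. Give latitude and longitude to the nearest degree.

≈ (59°N, 111°E)

Convert each endpoint to a unit vector on the sphere (x = cos φ cos λ, y = cos φ sin λ, z = sin φ).
The central angle between the endpoints is δ = arccos(p₁·p₂) ≈ 1.511 rad (86.6°). The total great-circle distance is δ·R ≈ 1.511 × 3959 ≈ 5981 mi, so the target fraction is f = 4000/5981 ≈ 0.669.
Interpolate at f ≈ 0.669 with slerp weights a = sin((1−f)δ)/sin δ ≈ 0.481, b = sin(fδ)/sin δ ≈ 0.849.
p = a·p₁ + b·p₂ ≈ (-0.184, 0.481, 0.857); φ = arcsin(p_z) ≈ 59.03°, λ = atan2(p_y, p_x) ≈ 110.91°.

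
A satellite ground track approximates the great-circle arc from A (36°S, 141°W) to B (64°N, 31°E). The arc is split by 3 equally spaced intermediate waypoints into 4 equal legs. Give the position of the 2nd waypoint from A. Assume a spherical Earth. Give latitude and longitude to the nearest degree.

≈ (39°N, 132°W)

The haversine formula gives a central angle δ ≈ 2.646 rad (151.6°) between the endpoints.
Interpolate at f = 2/4 with slerp weights a = sin((1−f)δ)/sin δ ≈ 2.037, b = sin(fδ)/sin δ ≈ 2.037.
p = a·p₁ + b·p₂ ≈ (-0.515, -0.577, 0.634); φ = arcsin(p_z) ≈ 39.31°, λ = atan2(p_y, p_x) ≈ -131.76°.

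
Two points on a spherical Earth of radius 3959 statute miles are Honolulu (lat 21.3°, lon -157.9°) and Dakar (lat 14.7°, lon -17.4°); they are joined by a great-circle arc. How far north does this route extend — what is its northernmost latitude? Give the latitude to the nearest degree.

The great circle lies in the plane with unit normal n̂ = (p₁ × p₂)/|p₁ × p₂|.
Here n̂_z ≈ +0.719; the vertex latitude is φ_max = arccos|n̂_z| ≈ 44.1°.
Check via Clairaut: cos φ_max = |cos φ₁| · sin C = cos(21.3°)·sin(50.5°) ≈ 0.719, again giving ≈ 44.1°.

≈ 44°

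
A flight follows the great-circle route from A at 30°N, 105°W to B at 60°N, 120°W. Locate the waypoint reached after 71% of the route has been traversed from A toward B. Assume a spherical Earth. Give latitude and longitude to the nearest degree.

≈ 52°N, 114°W

Convert each endpoint to a unit vector on the sphere (x = cos φ cos λ, y = cos φ sin λ, z = sin φ).
The central angle between the endpoints is δ = arccos(p₁·p₂) ≈ 0.552 rad (31.6°).
Interpolate at f = 0.71 with slerp weights a = sin((1−f)δ)/sin δ ≈ 0.304, b = sin(fδ)/sin δ ≈ 0.728.
p = a·p₁ + b·p₂ ≈ (-0.250, -0.570, 0.783); φ = arcsin(p_z) ≈ 51.52°, λ = atan2(p_y, p_x) ≈ -113.71°.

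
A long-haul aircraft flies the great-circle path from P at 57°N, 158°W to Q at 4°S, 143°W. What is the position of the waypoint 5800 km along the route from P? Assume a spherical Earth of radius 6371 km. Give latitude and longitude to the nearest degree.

The haversine formula gives a central angle δ ≈ 1.086 rad (62.2°) between the endpoints. The total great-circle distance is δ·R ≈ 1.086 × 6371 ≈ 6917 km, so the target fraction is f = 5800/6917 ≈ 0.839.
Interpolate at f ≈ 0.839 with slerp weights a = sin((1−f)δ)/sin δ ≈ 0.197, b = sin(fδ)/sin δ ≈ 0.893.
p = a·p₁ + b·p₂ ≈ (-0.811, -0.576, 0.103); φ = arcsin(p_z) ≈ 5.92°, λ = atan2(p_y, p_x) ≈ -144.60°.

≈ 6°N, 145°W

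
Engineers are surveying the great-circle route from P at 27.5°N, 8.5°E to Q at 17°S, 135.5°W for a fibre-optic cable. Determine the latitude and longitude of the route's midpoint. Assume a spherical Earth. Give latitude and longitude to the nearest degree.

≈ 16°N, 70°W

The haversine formula gives a central angle δ ≈ 2.534 rad (145.2°) between the endpoints.
Interpolate at f = 1/2 with slerp weights a = sin((1−f)δ)/sin δ ≈ 1.672, b = sin(fδ)/sin δ ≈ 1.672.
p = a·p₁ + b·p₂ ≈ (0.326, -0.902, 0.283); φ = arcsin(p_z) ≈ 16.46°, λ = atan2(p_y, p_x) ≈ -70.10°.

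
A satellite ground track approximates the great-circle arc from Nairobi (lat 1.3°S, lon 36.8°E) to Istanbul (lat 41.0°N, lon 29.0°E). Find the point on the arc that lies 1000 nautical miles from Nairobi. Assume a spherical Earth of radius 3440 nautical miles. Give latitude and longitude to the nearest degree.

≈ lat 15°N, lon 34°E

Write both endpoints as unit vectors p₁, p₂ with components (cos φ cos λ, cos φ sin λ, sin φ).
The central angle between the endpoints is δ = arccos(p₁·p₂) ≈ 0.749 rad (42.9°). The total great-circle distance is δ·R ≈ 0.749 × 3440 ≈ 2575 nmi, so the target fraction is f = 1000/2575 ≈ 0.388.
Interpolate at f ≈ 0.388 with slerp weights a = sin((1−f)δ)/sin δ ≈ 0.650, b = sin(fδ)/sin δ ≈ 0.421.
p = a·p₁ + b·p₂ ≈ (0.798, 0.543, 0.262); φ = arcsin(p_z) ≈ 15.16°, λ = atan2(p_y, p_x) ≈ 34.24°.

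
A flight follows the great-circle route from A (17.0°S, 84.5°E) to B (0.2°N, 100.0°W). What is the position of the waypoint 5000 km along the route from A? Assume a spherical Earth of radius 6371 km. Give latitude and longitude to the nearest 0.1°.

The haversine formula gives a central angle δ ≈ 2.838 rad (162.6°) between the endpoints. The total great-circle distance is δ·R ≈ 2.838 × 6371 ≈ 18083 km, so the target fraction is f = 5000/18083 ≈ 0.277.
Interpolate at f ≈ 0.277 with slerp weights a = sin((1−f)δ)/sin δ ≈ 2.966, b = sin(fδ)/sin δ ≈ 2.366.
p = a·p₁ + b·p₂ ≈ (-0.139, 0.493, -0.859); φ = arcsin(p_z) ≈ -59.20°, λ = atan2(p_y, p_x) ≈ 105.76°.

≈ (59.2°S, 105.8°E)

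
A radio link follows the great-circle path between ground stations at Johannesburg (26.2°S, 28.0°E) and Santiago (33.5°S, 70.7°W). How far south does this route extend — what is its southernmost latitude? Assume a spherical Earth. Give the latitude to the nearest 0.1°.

≈ 41.8°S

The great circle lies in the plane with unit normal n̂ = (p₁ × p₂)/|p₁ × p₂|.
Here n̂_z ≈ -0.746; the vertex latitude is φ_max = arccos|n̂_z| ≈ 41.8°.
Check via Clairaut: cos φ_max = |cos φ₁| · sin C = cos(26.2°)·sin(123.8°) ≈ 0.746, again giving ≈ 41.8°.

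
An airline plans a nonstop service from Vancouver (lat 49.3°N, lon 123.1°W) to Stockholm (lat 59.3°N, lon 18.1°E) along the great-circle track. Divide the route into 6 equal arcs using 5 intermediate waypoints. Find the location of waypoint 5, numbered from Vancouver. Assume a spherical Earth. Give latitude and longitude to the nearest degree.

Convert each endpoint to a unit vector on the sphere (x = cos φ cos λ, y = cos φ sin λ, z = sin φ).
The central angle between the endpoints is δ = arccos(p₁·p₂) ≈ 1.168 rad (66.9°).
Interpolate at f = 5/6 with slerp weights a = sin((1−f)δ)/sin δ ≈ 0.210, b = sin(fδ)/sin δ ≈ 0.899.
p = a·p₁ + b·p₂ ≈ (0.361, 0.028, 0.932); φ = arcsin(p_z) ≈ 68.76°, λ = atan2(p_y, p_x) ≈ 4.38°.

≈ lat 69°N, lon 4°E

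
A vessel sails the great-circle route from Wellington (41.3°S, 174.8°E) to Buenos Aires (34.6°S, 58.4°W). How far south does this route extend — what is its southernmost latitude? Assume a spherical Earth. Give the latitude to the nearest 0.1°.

≈ 60.3°S

The great circle lies in the plane with unit normal n̂ = (p₁ × p₂)/|p₁ × p₂|.
Here n̂_z ≈ +0.495; the vertex latitude is φ_max = arccos|n̂_z| ≈ 60.3°.
Check via Clairaut: cos φ_max = |cos φ₁| · sin C = cos(41.3°)·sin(138.8°) ≈ 0.495, again giving ≈ 60.3°.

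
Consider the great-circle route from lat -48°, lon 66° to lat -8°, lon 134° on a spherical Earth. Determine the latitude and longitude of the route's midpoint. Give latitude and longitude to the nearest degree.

Convert each endpoint to a unit vector on the sphere (x = cos φ cos λ, y = cos φ sin λ, z = sin φ).
The central angle between the endpoints is δ = arccos(p₁·p₂) ≈ 1.211 rad (69.4°).
Interpolate at f = 1/2 with slerp weights a = sin((1−f)δ)/sin δ ≈ 0.608, b = sin(fδ)/sin δ ≈ 0.608.
p = a·p₁ + b·p₂ ≈ (-0.253, 0.805, -0.537); φ = arcsin(p_z) ≈ -32.45°, λ = atan2(p_y, p_x) ≈ 107.44°.

≈ lat -32°, lon 107°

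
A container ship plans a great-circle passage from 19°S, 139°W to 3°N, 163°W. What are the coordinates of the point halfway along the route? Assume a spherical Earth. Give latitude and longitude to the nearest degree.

Write both endpoints as unit vectors p₁, p₂ with components (cos φ cos λ, cos φ sin λ, sin φ).
The central angle between the endpoints is δ = arccos(p₁·p₂) ≈ 0.563 rad (32.3°).
Interpolate at f = 1/2 with slerp weights a = sin((1−f)δ)/sin δ ≈ 0.521, b = sin(fδ)/sin δ ≈ 0.521.
p = a·p₁ + b·p₂ ≈ (-0.869, -0.475, -0.142); φ = arcsin(p_z) ≈ -8.18°, λ = atan2(p_y, p_x) ≈ -151.33°.

≈ 8°S, 151°W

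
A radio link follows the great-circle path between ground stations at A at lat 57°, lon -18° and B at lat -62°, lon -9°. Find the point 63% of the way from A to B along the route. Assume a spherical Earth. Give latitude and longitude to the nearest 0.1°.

Convert each endpoint to a unit vector on the sphere (x = cos φ cos λ, y = cos φ sin λ, z = sin φ).
The central angle between the endpoints is δ = arccos(p₁·p₂) ≈ 2.081 rad (119.2°).
Interpolate at f = 0.63 with slerp weights a = sin((1−f)δ)/sin δ ≈ 0.797, b = sin(fδ)/sin δ ≈ 1.107.
p = a·p₁ + b·p₂ ≈ (0.926, -0.216, -0.309); φ = arcsin(p_z) ≈ -17.99°, λ = atan2(p_y, p_x) ≈ -13.10°.

≈ lat -18.0°, lon -13.1°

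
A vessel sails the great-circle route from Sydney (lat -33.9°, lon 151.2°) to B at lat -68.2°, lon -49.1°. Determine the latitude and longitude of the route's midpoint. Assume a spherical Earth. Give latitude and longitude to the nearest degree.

≈ lat -71°, lon 166°

Write both endpoints as unit vectors p₁, p₂ with components (cos φ cos λ, cos φ sin λ, sin φ).
The central angle between the endpoints is δ = arccos(p₁·p₂) ≈ 1.340 rad (76.8°).
Interpolate at f = 1/2 with slerp weights a = sin((1−f)δ)/sin δ ≈ 0.638, b = sin(fδ)/sin δ ≈ 0.638.
p = a·p₁ + b·p₂ ≈ (-0.309, 0.076, -0.948); φ = arcsin(p_z) ≈ -71.45°, λ = atan2(p_y, p_x) ≈ 166.17°.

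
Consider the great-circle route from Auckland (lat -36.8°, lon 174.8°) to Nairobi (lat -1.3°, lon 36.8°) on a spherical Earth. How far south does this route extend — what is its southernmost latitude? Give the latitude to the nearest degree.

≈ -49°

The great circle lies in the plane with unit normal n̂ = (p₁ × p₂)/|p₁ × p₂|.
Here n̂_z ≈ -0.658; the vertex latitude is φ_max = arccos|n̂_z| ≈ 48.8°.
Check via Clairaut: cos φ_max = |cos φ₁| · sin C = cos(36.8°)·sin(124.7°) ≈ 0.658, again giving ≈ 48.8°.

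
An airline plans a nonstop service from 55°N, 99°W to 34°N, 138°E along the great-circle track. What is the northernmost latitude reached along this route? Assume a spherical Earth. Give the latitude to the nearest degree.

The great circle lies in the plane with unit normal n̂ = (p₁ × p₂)/|p₁ × p₂|.
Here n̂_z ≈ -0.407; the vertex latitude is φ_max = arccos|n̂_z| ≈ 66.0°.
Check via Clairaut: cos φ_max = |cos φ₁| · sin C = cos(55.0°)·sin(45.2°) ≈ 0.407, again giving ≈ 66.0°.

≈ 66°N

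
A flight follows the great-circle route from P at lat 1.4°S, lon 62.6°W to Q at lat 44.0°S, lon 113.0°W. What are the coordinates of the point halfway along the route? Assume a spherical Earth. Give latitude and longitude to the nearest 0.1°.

≈ lat 24.7°S, lon 83.4°W

Convert each endpoint to a unit vector on the sphere (x = cos φ cos λ, y = cos φ sin λ, z = sin φ).
The central angle between the endpoints is δ = arccos(p₁·p₂) ≈ 1.075 rad (61.6°).
Interpolate at f = 1/2 with slerp weights a = sin((1−f)δ)/sin δ ≈ 0.582, b = sin(fδ)/sin δ ≈ 0.582.
p = a·p₁ + b·p₂ ≈ (0.104, -0.902, -0.419); φ = arcsin(p_z) ≈ -24.75°, λ = atan2(p_y, p_x) ≈ -83.41°.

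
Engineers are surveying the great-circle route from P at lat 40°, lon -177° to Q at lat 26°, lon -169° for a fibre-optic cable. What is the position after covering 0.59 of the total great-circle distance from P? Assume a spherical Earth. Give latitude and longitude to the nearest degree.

≈ lat 32°, lon -172°

Convert each endpoint to a unit vector on the sphere (x = cos φ cos λ, y = cos φ sin λ, z = sin φ).
The central angle between the endpoints is δ = arccos(p₁·p₂) ≈ 0.271 rad (15.5°).
Interpolate at f = 0.59 with slerp weights a = sin((1−f)δ)/sin δ ≈ 0.414, b = sin(fδ)/sin δ ≈ 0.595.
p = a·p₁ + b·p₂ ≈ (-0.842, -0.119, 0.527); φ = arcsin(p_z) ≈ 31.80°, λ = atan2(p_y, p_x) ≈ -171.98°.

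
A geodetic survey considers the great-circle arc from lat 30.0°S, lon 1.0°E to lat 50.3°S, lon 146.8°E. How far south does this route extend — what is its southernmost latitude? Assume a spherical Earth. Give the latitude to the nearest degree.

≈ 72°S

The great circle lies in the plane with unit normal n̂ = (p₁ × p₂)/|p₁ × p₂|.
Here n̂_z ≈ +0.312; the vertex latitude is φ_max = arccos|n̂_z| ≈ 71.8°.
Check via Clairaut: cos φ_max = |cos φ₁| · sin C = cos(30.0°)·sin(158.9°) ≈ 0.312, again giving ≈ 71.8°.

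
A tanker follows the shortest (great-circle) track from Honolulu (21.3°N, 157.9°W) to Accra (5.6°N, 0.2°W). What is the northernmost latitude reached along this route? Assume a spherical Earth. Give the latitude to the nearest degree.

≈ 52°N

The great circle lies in the plane with unit normal n̂ = (p₁ × p₂)/|p₁ × p₂|.
Here n̂_z ≈ +0.619; the vertex latitude is φ_max = arccos|n̂_z| ≈ 51.8°.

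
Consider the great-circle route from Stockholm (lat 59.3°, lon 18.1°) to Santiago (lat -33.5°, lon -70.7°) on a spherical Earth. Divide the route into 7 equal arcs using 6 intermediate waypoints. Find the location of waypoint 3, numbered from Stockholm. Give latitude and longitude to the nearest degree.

≈ lat 25°, lon -35°

Write both endpoints as unit vectors p₁, p₂ with components (cos φ cos λ, cos φ sin λ, sin φ).
The central angle between the endpoints is δ = arccos(p₁·p₂) ≈ 2.055 rad (117.8°).
Interpolate at f = 3/7 with slerp weights a = sin((1−f)δ)/sin δ ≈ 1.042, b = sin(fδ)/sin δ ≈ 0.872.
p = a·p₁ + b·p₂ ≈ (0.746, -0.521, 0.415); φ = arcsin(p_z) ≈ 24.54°, λ = atan2(p_y, p_x) ≈ -34.91°.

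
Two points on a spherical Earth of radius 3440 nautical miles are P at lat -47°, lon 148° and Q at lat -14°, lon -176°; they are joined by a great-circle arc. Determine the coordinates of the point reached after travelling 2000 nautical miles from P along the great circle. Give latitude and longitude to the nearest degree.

≈ lat -23°, lon 177°

The haversine formula gives a central angle δ ≈ 0.778 rad (44.6°) between the endpoints. The total great-circle distance is δ·R ≈ 0.778 × 3440 ≈ 2676 nmi, so the target fraction is f = 2000/2676 ≈ 0.747.
Interpolate at f ≈ 0.747 with slerp weights a = sin((1−f)δ)/sin δ ≈ 0.278, b = sin(fδ)/sin δ ≈ 0.782.
p = a·p₁ + b·p₂ ≈ (-0.918, 0.048, -0.393); φ = arcsin(p_z) ≈ -23.13°, λ = atan2(p_y, p_x) ≈ 177.03°.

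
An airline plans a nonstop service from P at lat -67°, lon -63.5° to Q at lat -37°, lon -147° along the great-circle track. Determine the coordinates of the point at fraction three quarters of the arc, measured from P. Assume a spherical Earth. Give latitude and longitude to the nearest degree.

From cos δ = sin φ₁ sin φ₂ + cos φ₁ cos φ₂ cos Δλ, the central angle is δ ≈ 0.941 rad (53.9°).
Interpolate at f = 3/4 with slerp weights a = sin((1−f)δ)/sin δ ≈ 0.288, b = sin(fδ)/sin δ ≈ 0.803.
p = a·p₁ + b·p₂ ≈ (-0.487, -0.450, -0.748); φ = arcsin(p_z) ≈ -48.46°, λ = atan2(p_y, p_x) ≈ -137.28°.

≈ lat -48°, lon -137°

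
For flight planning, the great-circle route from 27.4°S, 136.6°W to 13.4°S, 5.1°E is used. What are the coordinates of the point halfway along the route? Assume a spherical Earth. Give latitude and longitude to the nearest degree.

≈ 48°S, 58°W

Convert each endpoint to a unit vector on the sphere (x = cos φ cos λ, y = cos φ sin λ, z = sin φ).
The central angle between the endpoints is δ = arccos(p₁·p₂) ≈ 2.179 rad (124.8°).
Interpolate at f = 1/2 with slerp weights a = sin((1−f)δ)/sin δ ≈ 1.080, b = sin(fδ)/sin δ ≈ 1.080.
p = a·p₁ + b·p₂ ≈ (0.350, -0.565, -0.747); φ = arcsin(p_z) ≈ -48.34°, λ = atan2(p_y, p_x) ≈ -58.26°.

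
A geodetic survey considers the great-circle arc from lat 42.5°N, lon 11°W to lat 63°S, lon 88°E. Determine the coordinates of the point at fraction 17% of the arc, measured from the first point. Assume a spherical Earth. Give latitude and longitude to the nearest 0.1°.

≈ lat 23.6°N, lon 3.2°E

From cos δ = sin φ₁ sin φ₂ + cos φ₁ cos φ₂ cos Δλ, the central angle is δ ≈ 2.284 rad (130.9°).
Interpolate at f = 0.17 with slerp weights a = sin((1−f)δ)/sin δ ≈ 1.253, b = sin(fδ)/sin δ ≈ 0.501.
p = a·p₁ + b·p₂ ≈ (0.915, 0.051, 0.401); φ = arcsin(p_z) ≈ 23.61°, λ = atan2(p_y, p_x) ≈ 3.18°.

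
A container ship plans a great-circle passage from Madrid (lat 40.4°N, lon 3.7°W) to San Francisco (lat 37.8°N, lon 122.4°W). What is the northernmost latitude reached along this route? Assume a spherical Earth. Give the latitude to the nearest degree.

≈ 58°N

The great circle lies in the plane with unit normal n̂ = (p₁ × p₂)/|p₁ × p₂|.
Here n̂_z ≈ -0.531; the vertex latitude is φ_max = arccos|n̂_z| ≈ 57.9°.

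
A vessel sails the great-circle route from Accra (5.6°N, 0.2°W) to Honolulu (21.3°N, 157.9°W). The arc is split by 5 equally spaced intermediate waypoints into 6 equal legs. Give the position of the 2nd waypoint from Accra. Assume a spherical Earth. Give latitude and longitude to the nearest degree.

≈ 40°N, 38°W

From cos δ = sin φ₁ sin φ₂ + cos φ₁ cos φ₂ cos Δλ, the central angle is δ ≈ 2.536 rad (145.3°).
Interpolate at f = 2/6 with slerp weights a = sin((1−f)δ)/sin δ ≈ 1.745, b = sin(fδ)/sin δ ≈ 1.315.
p = a·p₁ + b·p₂ ≈ (0.601, -0.467, 0.648); φ = arcsin(p_z) ≈ 40.40°, λ = atan2(p_y, p_x) ≈ -37.84°.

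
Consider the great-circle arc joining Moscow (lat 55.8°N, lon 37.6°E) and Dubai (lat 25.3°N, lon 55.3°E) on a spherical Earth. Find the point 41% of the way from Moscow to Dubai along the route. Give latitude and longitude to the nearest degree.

The haversine formula gives a central angle δ ≈ 0.578 rad (33.1°) between the endpoints.
Interpolate at f = 0.41 with slerp weights a = sin((1−f)δ)/sin δ ≈ 0.612, b = sin(fδ)/sin δ ≈ 0.430.
p = a·p₁ + b·p₂ ≈ (0.494, 0.529, 0.690); φ = arcsin(p_z) ≈ 43.62°, λ = atan2(p_y, p_x) ≈ 46.99°.

≈ lat 44°N, lon 47°E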